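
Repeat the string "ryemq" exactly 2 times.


Input string: 'ryemq'
Operation: repeat 2 times
Concatenation: 'ryemq' + 'ryemq'
Result: ryemqryemq


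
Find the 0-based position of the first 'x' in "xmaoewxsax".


Input string: 'xmaoewxsax'
Target: 'x'
Scanning left to right: s[0]='x'
First match at index: 0


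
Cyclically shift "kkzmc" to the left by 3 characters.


Input: 'kkzmc', shift = 3
Operation: split at index 3 and swap parts
Front part s[0:3] = 'kkz'
Back part s[3:] = 'mc'
Rotated = back + front = 'mc' + 'kkz'
Result: mckkz


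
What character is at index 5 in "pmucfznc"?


Input string: 'pmucfznc'
Operation: get character at index 5
Index mapping: s[0]='p', s[1]='m', s[2]='u', s[3]='c', s[4]='f', s[5]='z'
Result: 'z'


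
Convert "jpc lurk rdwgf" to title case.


Input string: 'jpc lurk rdwgf'
Operation: capitalize first letter of each word
Word transformations: 'jpc'->'Jpc', 'lurk'->'Lurk', 'rdwgf'->'Rdwgf'
Result: Jpc Lurk Rdwgf


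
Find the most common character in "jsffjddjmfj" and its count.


Input: 'jsffjddjmfj'
Operation: tally each character
Counts: 'd':2, 'f':3, 'j':4, 'm':1, 's':1
Maximum: 'j' appears 4 times


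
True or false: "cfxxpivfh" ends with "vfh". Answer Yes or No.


Input string: 'cfxxpivfh'
Suffix to check: 'vfh'
Last 3 characters of input: 'vfh'
Match: True
Result: Yes


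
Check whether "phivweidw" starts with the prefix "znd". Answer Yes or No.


Input string: 'phivweidw'
Prefix to check: 'znd'
First 3 characters of input: 'phi'
Match: False
Result: No


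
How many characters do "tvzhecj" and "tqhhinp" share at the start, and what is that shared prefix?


String 1: 'tvzhecj'
String 2: 'tqhhinp'
Compare position by position:
pos 0: 't' vs 't' match
pos 1: 'v' vs 'q' differ -> stop
Longest common prefix: "t" (length 1)


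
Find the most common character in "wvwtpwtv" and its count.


Input: 'wvwtpwtv'
Operation: tally each character
Counts: 'p':1, 't':2, 'v':2, 'w':3
Maximum: 'w' appears 3 times


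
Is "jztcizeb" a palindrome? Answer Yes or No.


Input string: 'jztcizeb'
Reversed: 'bezictzj'
Compare pairs: s[0]='j' vs s[7]='b' (mismatch), s[1]='z' vs s[6]='e' (mismatch), s[2]='t' vs s[5]='z' (mismatch), s[3]='c' vs s[4]='i' (mismatch)
Palindrome: No


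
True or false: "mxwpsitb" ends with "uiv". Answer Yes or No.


Input string: 'mxwpsitb'
Suffix to check: 'uiv'
Last 3 characters of input: 'itb'
Match: False
Result: No


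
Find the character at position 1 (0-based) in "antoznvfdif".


Input string: 'antoznvfdif'
Operation: get character at index 1
Index mapping: s[0]='a', s[1]='n'
Result: 'n'


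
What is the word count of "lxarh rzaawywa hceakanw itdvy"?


Input string: 'lxarh rzaawywa hceakanw itdvy'
Operation: split by spaces
Words found: 'lxarh', 'rzaawywa', 'hceakanw', 'itdvy'
Word count: 4


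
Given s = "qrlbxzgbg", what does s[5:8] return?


Input string: 'qrlbxzgbg'
Operation: slice [5:8]
Extract characters: s[5]='z', s[6]='g', s[7]='b'
Result: zgb


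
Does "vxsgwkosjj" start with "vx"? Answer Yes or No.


Input string: 'vxsgwkosjj'
Prefix to check: 'vx'
First 2 characters of input: 'vx'
Match: True
Result: Yes


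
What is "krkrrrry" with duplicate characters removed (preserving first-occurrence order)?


Input: 'krkrrrry'
Operation: keep first occurrence of each character
Scan: s[0]='k' new -> keep; s[1]='r' new -> keep; s[2]='k' seen -> skip; s[3]='r' seen -> skip; s[4]='r' seen -> skip; s[5]='r' seen -> skip; s[6]='r' seen -> skip; s[7]='y' new -> keep
Result: kry


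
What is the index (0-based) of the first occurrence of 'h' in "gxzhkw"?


Input string: 'gxzhkw'
Target: 'h'
Scanning left to right: s[0]='g', s[1]='x', s[2]='z', s[3]='h'
First match at index: 3


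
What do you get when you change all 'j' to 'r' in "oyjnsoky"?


Input string: 'oyjnsoky'
Operation: replace 'j' with 'r'
Positions of 'j': 2
After replacement: oyrnsoky


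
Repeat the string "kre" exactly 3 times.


Input string: 'kre'
Operation: repeat 3 times
Concatenation: 'kre' + 'kre' + 'kre'
Result: krekrekre


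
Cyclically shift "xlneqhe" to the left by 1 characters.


Input: 'xlneqhe', shift = 1
Operation: split at index 1 and swap parts
Front part s[0:1] = 'x'
Back part s[1:] = 'lneqhe'
Rotated = back + front = 'lneqhe' + 'x'
Result: lneqhex


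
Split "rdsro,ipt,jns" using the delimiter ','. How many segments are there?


Input string: 'rdsro,ipt,jns'
Delimiter: ','
Split result: 'rdsro', 'ipt', 'jns'
Number of parts: 3


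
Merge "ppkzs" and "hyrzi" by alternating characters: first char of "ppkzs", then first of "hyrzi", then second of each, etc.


String 1: 'ppkzs'
String 2: 'hyrzi'
Operation: alternate characters
Pairs: 'p'+'h', 'p'+'y', 'k'+'r', 'z'+'z', 's'+'i'
Result: phpykrzzsi


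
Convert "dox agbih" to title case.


Input string: 'dox agbih'
Operation: capitalize first letter of each word
Word transformations: 'dox'->'Dox', 'agbih'->'Agbih'
Result: Dox Agbih


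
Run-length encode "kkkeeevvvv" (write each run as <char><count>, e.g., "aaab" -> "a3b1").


Input: 'kkkeeevvvv'
Operation: identify consecutive runs
Runs: 'kkk' -> k3, 'eee' -> e3, 'vvvv' -> v4
Encoded: k3e3v4


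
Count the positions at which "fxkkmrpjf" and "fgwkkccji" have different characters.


String 1: 'fxkkmrpjf'
String 2: 'fgwkkccji'
Compare each position: pos 0: 'f'=='f', pos 1: 'x'!='g', pos 2: 'k'!='w', pos 3: 'k'=='k', pos 4: 'm'!='k', pos 5: 'r'!='c', pos 6: 'p'!='c', pos 7: 'j'=='j', pos 8: 'f'!='i'
Differing positions: 6
Hamming distance: 6


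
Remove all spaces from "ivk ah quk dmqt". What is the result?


Input string: 'ivk ah quk dmqt'
Operation: remove all spaces
Words: 'ivk', 'ah', 'quk', 'dmqt'
Join without spaces: ivkahqukdmqt


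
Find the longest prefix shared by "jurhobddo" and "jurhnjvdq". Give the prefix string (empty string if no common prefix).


String 1: 'jurhobddo'
String 2: 'jurhnjvdq'
Compare position by position:
pos 0: 'j' vs 'j' match
pos 1: 'u' vs 'u' match
pos 2: 'r' vs 'r' match
pos 3: 'h' vs 'h' match
pos 4: 'o' vs 'n' differ -> stop
Longest common prefix: "jurh" (length 4)


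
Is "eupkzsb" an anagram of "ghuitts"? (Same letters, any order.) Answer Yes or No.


String 1: 'ghuitts' -> sorted: 'ghisttu'
String 2: 'eupkzsb' -> sorted: 'bekpsuz'
Compare sorted forms: 'ghisttu' != 'bekpsuz'
Anagram: No


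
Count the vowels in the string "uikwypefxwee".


Input string: 'uikwypefxwee'
Operation: count vowels (a, e, i, o, u)
Scan: s[0]='u' (vowel), s[1]='i' (vowel), s[2]='k', s[3]='w', s[4]='y', s[5]='p', s[6]='e' (vowel), s[7]='f', s[8]='x', s[9]='w', s[10]='e' (vowel), s[11]='e' (vowel)
Vowels found: 5
Result: 5


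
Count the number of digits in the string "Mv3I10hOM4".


Input string: 'Mv3I10hOM4'
Operation: count digit characters (0-9)
Scan: 'M', 'v', '3'(digit), 'I', '1'(digit), '0'(digit), 'h', 'O', 'M', '4'(digit)
Digits found: 4
Result: 4


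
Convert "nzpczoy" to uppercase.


Input string: 'nzpczoy'
Operation: convert each letter to uppercase
Mapping: 'n'->'N', 'z'->'Z', 'p'->'P', 'c'->'C', 'z'->'Z', 'o'->'O', 'y'->'Y'
Result: NZPCZOY


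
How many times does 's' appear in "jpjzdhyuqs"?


Input string: 'jpjzdhyuqs'
Target character: 's'
Scan each position: s[9]='s'
Matches found at indices: 9
Total: 1


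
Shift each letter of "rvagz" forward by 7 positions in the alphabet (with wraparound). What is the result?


Input: 'rvagz', shift = 7
Operation: for each letter, (position + 7) mod 26
Mapping: 'r'(17+7=24)->'y', 'v'(21+7=28, 28 mod 26=2)->'c', 'a'(0+7=7)->'h', 'g'(6+7=13)->'n', 'z'(25+7=32, 32 mod 26=6)->'g'
Result: ychng


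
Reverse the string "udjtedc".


Input string: 'udjtedc'
Operation: reverse character order
Original order: 'u' -> 'd' -> 'j' -> 't' -> 'e' -> 'd' -> 'c'
Reversed order: 'c' -> 'd' -> 'e' -> 't' -> 'j' -> 'd' -> 'u'
Result: cdetjdu


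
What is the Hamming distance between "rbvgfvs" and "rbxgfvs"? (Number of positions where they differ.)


String 1: 'rbvgfvs'
String 2: 'rbxgfvs'
Compare each position: pos 0: 'r'=='r', pos 1: 'b'=='b', pos 2: 'v'!='x', pos 3: 'g'=='g', pos 4: 'f'=='f', pos 5: 'v'=='v', pos 6: 's'=='s'
Differing positions: 1
Hamming distance: 1


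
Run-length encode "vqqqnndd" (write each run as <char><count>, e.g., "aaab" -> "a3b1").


Input: 'vqqqnndd'
Operation: identify consecutive runs
Runs: 'v' -> v1, 'qqq' -> q3, 'nn' -> n2, 'dd' -> d2
Encoded: v1q3n2d2


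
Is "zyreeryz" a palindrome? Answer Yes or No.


Input string: 'zyreeryz'
Reversed: 'zyreeryz'
Compare pairs: s[0]='z' vs s[7]='z' (match), s[1]='y' vs s[6]='y' (match), s[2]='r' vs s[5]='r' (match), s[3]='e' vs s[4]='e' (match)
Palindrome: Yes


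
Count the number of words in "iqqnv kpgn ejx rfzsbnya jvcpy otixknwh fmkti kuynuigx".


Input string: 'iqqnv kpgn ejx rfzsbnya jvcpy otixknwh fmkti kuynuigx'
Operation: split by spaces
Words found: 'iqqnv', 'kpgn', 'ejx', 'rfzsbnya', 'jvcpy', 'otixknwh', 'fmkti', 'kuynuigx'
Word count: 8


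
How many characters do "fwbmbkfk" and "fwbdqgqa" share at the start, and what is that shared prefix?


String 1: 'fwbmbkfk'
String 2: 'fwbdqgqa'
Compare position by position:
pos 0: 'f' vs 'f' match
pos 1: 'w' vs 'w' match
pos 2: 'b' vs 'b' match
pos 3: 'm' vs 'd' differ -> stop
Longest common prefix: "fwb" (length 3)


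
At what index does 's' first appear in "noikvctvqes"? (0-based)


Input string: 'noikvctvqes'
Target: 's'
Scanning left to right: s[0]='n', s[1]='o', s[2]='i', s[3]='k', s[4]='v', s[5]='c', s[6]='t', s[7]='v', s[8]='q', s[9]='e', s[10]='s'
First match at index: 10


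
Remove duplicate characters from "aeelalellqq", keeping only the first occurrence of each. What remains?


Input: 'aeelalellqq'
Operation: keep first occurrence of each character
Scan: s[0]='a' new -> keep; s[1]='e' new -> keep; s[2]='e' seen -> skip; s[3]='l' new -> keep; s[4]='a' seen -> skip; s[5]='l' seen -> skip; s[6]='e' seen -> skip; s[7]='l' seen -> skip; s[8]='l' seen -> skip; s[9]='q' new -> keep; s[10]='q' seen -> skip
Result: aelq


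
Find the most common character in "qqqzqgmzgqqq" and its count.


Input: 'qqqzqgmzgqqq'
Operation: tally each character
Counts: 'g':2, 'm':1, 'q':7, 'z':2
Maximum: 'q' appears 7 times


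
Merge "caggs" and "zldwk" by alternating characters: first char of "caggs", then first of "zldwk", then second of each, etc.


String 1: 'caggs'
String 2: 'zldwk'
Operation: alternate characters
Pairs: 'c'+'z', 'a'+'l', 'g'+'d', 'g'+'w', 's'+'k'
Result: czalgdgwsk


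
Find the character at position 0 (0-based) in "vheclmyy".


Input string: 'vheclmyy'
Operation: get character at index 0
Index mapping: s[0]='v'
Result: 'v'


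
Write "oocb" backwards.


Input string: 'oocb'
Operation: reverse character order
Original order: 'o' -> 'o' -> 'c' -> 'b'
Reversed order: 'b' -> 'c' -> 'o' -> 'o'
Result: bcoo


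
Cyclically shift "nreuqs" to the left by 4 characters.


Input: 'nreuqs', shift = 4
Operation: split at index 4 and swap parts
Front part s[0:4] = 'nreu'
Back part s[4:] = 'qs'
Rotated = back + front = 'qs' + 'nreu'
Result: qsnreu


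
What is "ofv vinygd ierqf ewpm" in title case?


Input string: 'ofv vinygd ierqf ewpm'
Operation: capitalize first letter of each word
Word transformations: 'ofv'->'Ofv', 'vinygd'->'Vinygd', 'ierqf'->'Ierqf', 'ewpm'->'Ewpm'
Result: Ofv Vinygd Ierqf Ewpm


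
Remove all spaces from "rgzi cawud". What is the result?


Input string: 'rgzi cawud'
Operation: remove all spaces
Words: 'rgzi', 'cawud'
Join without spaces: rgzicawud


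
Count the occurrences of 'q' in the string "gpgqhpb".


Input string: 'gpgqhpb'
Target character: 'q'
Scan each position: s[3]='q'
Matches found at indices: 3
Total: 1


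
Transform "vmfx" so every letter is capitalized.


Input string: 'vmfx'
Operation: convert each letter to uppercase
Mapping: 'v'->'V', 'm'->'M', 'f'->'F', 'x'->'X'
Result: VMFX


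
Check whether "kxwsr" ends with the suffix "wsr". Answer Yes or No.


Input string: 'kxwsr'
Suffix to check: 'wsr'
Last 3 characters of input: 'wsr'
Match: True
Result: Yes


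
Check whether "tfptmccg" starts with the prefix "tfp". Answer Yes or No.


Input string: 'tfptmccg'
Prefix to check: 'tfp'
First 3 characters of input: 'tfp'
Match: True
Result: Yes


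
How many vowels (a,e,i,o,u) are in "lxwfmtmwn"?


Input string: 'lxwfmtmwn'
Operation: count vowels (a, e, i, o, u)
Scan: s[0]='l', s[1]='x', s[2]='w', s[3]='f', s[4]='m', s[5]='t', s[6]='m', s[7]='w', s[8]='n'
Vowels found: 0
Result: 0


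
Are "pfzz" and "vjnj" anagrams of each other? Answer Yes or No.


String 1: 'pfzz' -> sorted: 'fpzz'
String 2: 'vjnj' -> sorted: 'jjnv'
Compare sorted forms: 'fpzz' != 'jjnv'
Anagram: No


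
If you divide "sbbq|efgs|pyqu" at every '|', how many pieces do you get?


Input string: 'sbbq|efgs|pyqu'
Delimiter: '|'
Split result: 'sbbq', 'efgs', 'pyqu'
Number of parts: 3


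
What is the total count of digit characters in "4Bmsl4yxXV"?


Input string: '4Bmsl4yxXV'
Operation: count digit characters (0-9)
Scan: '4'(digit), 'B', 'm', 's', 'l', '4'(digit), 'y', 'x', 'X', 'V'
Digits found: 2
Result: 2


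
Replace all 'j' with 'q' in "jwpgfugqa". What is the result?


Input string: 'jwpgfugqa'
Operation: replace 'j' with 'q'
Positions of 'j': 0
After replacement: qwpgfugqa


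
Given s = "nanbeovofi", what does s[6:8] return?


Input string: 'nanbeovofi'
Operation: slice [6:8]
Extract characters: s[6]='v', s[7]='o'
Result: vo


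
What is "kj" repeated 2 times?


Input string: 'kj'
Operation: repeat 2 times
Concatenation: 'kj' + 'kj'
Result: kjkj


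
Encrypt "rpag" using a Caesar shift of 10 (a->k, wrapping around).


Input: 'rpag', shift = 10
Operation: for each letter, (position + 10) mod 26
Mapping: 'r'(17+10=27, 27 mod 26=1)->'b', 'p'(15+10=25)->'z', 'a'(0+10=10)->'k', 'g'(6+10=16)->'q'
Result: bzkq


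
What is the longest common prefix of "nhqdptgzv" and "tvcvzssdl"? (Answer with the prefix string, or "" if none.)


String 1: 'nhqdptgzv'
String 2: 'tvcvzssdl'
Compare position by position:
pos 0: 'n' vs 't' differ -> stop
Longest common prefix: "" (length 0)


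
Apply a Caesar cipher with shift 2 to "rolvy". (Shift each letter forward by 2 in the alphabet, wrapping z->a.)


Input: 'rolvy', shift = 2
Operation: for each letter, (position + 2) mod 26
Mapping: 'r'(17+2=19)->'t', 'o'(14+2=16)->'q', 'l'(11+2=13)->'n', 'v'(21+2=23)->'x', 'y'(24+2=26, 26 mod 26=0)->'a'
Result: tqnxa


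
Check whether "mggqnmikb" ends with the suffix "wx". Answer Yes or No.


Input string: 'mggqnmikb'
Suffix to check: 'wx'
Last 2 characters of input: 'kb'
Match: False
Result: No


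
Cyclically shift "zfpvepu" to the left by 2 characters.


Input: 'zfpvepu', shift = 2
Operation: split at index 2 and swap parts
Front part s[0:2] = 'zf'
Back part s[2:] = 'pvepu'
Rotated = back + front = 'pvepu' + 'zf'
Result: pvepuzf


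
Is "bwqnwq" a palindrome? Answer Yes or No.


Input string: 'bwqnwq'
Reversed: 'qwnqwb'
Compare pairs: s[0]='b' vs s[5]='q' (mismatch), s[1]='w' vs s[4]='w' (match), s[2]='q' vs s[3]='n' (mismatch)
Palindrome: No


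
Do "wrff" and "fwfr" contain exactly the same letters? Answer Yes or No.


String 1: 'wrff' -> sorted: 'ffrw'
String 2: 'fwfr' -> sorted: 'ffrw'
Compare sorted forms: 'ffrw' == 'ffrw'
Anagram: Yes


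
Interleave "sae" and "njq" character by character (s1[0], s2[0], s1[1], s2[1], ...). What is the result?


String 1: 'sae'
String 2: 'njq'
Operation: alternate characters
Pairs: 's'+'n', 'a'+'j', 'e'+'q'
Result: snajeq


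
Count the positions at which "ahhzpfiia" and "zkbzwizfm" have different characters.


String 1: 'ahhzpfiia'
String 2: 'zkbzwizfm'
Compare each position: pos 0: 'a'!='z', pos 1: 'h'!='k', pos 2: 'h'!='b', pos 3: 'z'=='z', pos 4: 'p'!='w', pos 5: 'f'!='i', pos 6: 'i'!='z', pos 7: 'i'!='f', pos 8: 'a'!='m'
Differing positions: 8
Hamming distance: 8


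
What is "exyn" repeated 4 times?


Input string: 'exyn'
Operation: repeat 4 times
Concatenation: 'exyn' + 'exyn' + 'exyn' + 'exyn'
Result: exynexynexynexyn


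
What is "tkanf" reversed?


Input string: 'tkanf'
Operation: reverse character order
Original order: 't' -> 'k' -> 'a' -> 'n' -> 'f'
Reversed order: 'f' -> 'n' -> 'a' -> 'k' -> 't'
Result: fnakt


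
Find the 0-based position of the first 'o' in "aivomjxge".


Input string: 'aivomjxge'
Target: 'o'
Scanning left to right: s[0]='a', s[1]='i', s[2]='v', s[3]='o'
First match at index: 3


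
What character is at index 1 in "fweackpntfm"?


Input string: 'fweackpntfm'
Operation: get character at index 1
Index mapping: s[0]='f', s[1]='w'
Result: 'w'


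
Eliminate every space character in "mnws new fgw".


Input string: 'mnws new fgw'
Operation: remove all spaces
Words: 'mnws', 'new', 'fgw'
Join without spaces: mnwsnewfgw


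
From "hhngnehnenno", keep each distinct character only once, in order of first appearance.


Input: 'hhngnehnenno'
Operation: keep first occurrence of each character
Scan: s[0]='h' new -> keep; s[1]='h' seen -> skip; s[2]='n' new -> keep; s[3]='g' new -> keep; s[4]='n' seen -> skip; s[5]='e' new -> keep; s[6]='h' seen -> skip; s[7]='n' seen -> skip; s[8]='e' seen -> skip; s[9]='n' seen -> skip; s[10]='n' seen -> skip; s[11]='o' new -> keep
Result: hngeo


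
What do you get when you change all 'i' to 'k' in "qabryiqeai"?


Input string: 'qabryiqeai'
Operation: replace 'i' with 'k'
Positions of 'i': 5, 9
After replacement: qabrykqeak


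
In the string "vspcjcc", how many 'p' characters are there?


Input string: 'vspcjcc'
Target character: 'p'
Scan each position: s[2]='p'
Matches found at indices: 2
Total: 1


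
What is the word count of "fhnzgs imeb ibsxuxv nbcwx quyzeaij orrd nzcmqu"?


Input string: 'fhnzgs imeb ibsxuxv nbcwx quyzeaij orrd nzcmqu'
Operation: split by spaces
Words found: 'fhnzgs', 'imeb', 'ibsxuxv', 'nbcwx', 'quyzeaij', 'orrd', 'nzcmqu'
Word count: 7


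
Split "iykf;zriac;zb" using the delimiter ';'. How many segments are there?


Input string: 'iykf;zriac;zb'
Delimiter: ';'
Split result: 'iykf', 'zriac', 'zb'
Number of parts: 3


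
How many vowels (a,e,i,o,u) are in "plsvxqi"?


Input string: 'plsvxqi'
Operation: count vowels (a, e, i, o, u)
Scan: s[0]='p', s[1]='l', s[2]='s', s[3]='v', s[4]='x', s[5]='q', s[6]='i' (vowel)
Vowels found: 1
Result: 1


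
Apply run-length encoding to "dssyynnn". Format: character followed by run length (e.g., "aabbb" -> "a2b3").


Input: 'dssyynnn'
Operation: identify consecutive runs
Runs: 'd' -> d1, 'ss' -> s2, 'yy' -> y2, 'nnn' -> n3
Encoded: d1s2y2n3


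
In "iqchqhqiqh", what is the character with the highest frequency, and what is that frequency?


Input: 'iqchqhqiqh'
Operation: tally each character
Counts: 'c':1, 'h':3, 'i':2, 'q':4
Maximum: 'q' appears 4 times


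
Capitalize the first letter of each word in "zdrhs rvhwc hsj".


Input string: 'zdrhs rvhwc hsj'
Operation: capitalize first letter of each word
Word transformations: 'zdrhs'->'Zdrhs', 'rvhwc'->'Rvhwc', 'hsj'->'Hsj'
Result: Zdrhs Rvhwc Hsj


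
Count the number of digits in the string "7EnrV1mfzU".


Input string: '7EnrV1mfzU'
Operation: count digit characters (0-9)
Scan: '7'(digit), 'E', 'n', 'r', 'V', '1'(digit), 'm', 'f', 'z', 'U'
Digits found: 2
Result: 2


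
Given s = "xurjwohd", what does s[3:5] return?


Input string: 'xurjwohd'
Operation: slice [3:5]
Extract characters: s[3]='j', s[4]='w'
Result: jw


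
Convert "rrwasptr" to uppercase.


Input string: 'rrwasptr'
Operation: convert each letter to uppercase
Mapping: 'r'->'R', 'r'->'R', 'w'->'W', 'a'->'A', 's'->'S', 'p'->'P', 't'->'T', 'r'->'R'
Result: RRWASPTR


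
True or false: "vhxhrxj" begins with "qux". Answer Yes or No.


Input string: 'vhxhrxj'
Prefix to check: 'qux'
First 3 characters of input: 'vhx'
Match: False
Result: No


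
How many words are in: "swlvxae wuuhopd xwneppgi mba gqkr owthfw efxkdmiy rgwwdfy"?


Input string: 'swlvxae wuuhopd xwneppgi mba gqkr owthfw efxkdmiy rgwwdfy'
Operation: split by spaces
Words found: 'swlvxae', 'wuuhopd', 'xwneppgi', 'mba', 'gqkr', 'owthfw', 'efxkdmiy', 'rgwwdfy'
Word count: 8


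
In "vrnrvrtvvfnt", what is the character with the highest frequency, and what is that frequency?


Input: 'vrnrvrtvvfnt'
Operation: tally each character
Counts: 'f':1, 'n':2, 'r':3, 't':2, 'v':4
Maximum: 'v' appears 4 times


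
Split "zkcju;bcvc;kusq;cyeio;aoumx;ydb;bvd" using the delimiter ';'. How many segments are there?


Input string: 'zkcju;bcvc;kusq;cyeio;aoumx;ydb;bvd'
Delimiter: ';'
Split result: 'zkcju', 'bcvc', 'kusq', 'cyeio', 'aoumx', 'ydb', 'bvd'
Number of parts: 7


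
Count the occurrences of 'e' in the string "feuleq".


Input string: 'feuleq'
Target character: 'e'
Scan each position: s[1]='e', s[4]='e'
Matches found at indices: 1, 4
Total: 2


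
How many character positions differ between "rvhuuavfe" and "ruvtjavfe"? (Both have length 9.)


String 1: 'rvhuuavfe'
String 2: 'ruvtjavfe'
Compare each position: pos 0: 'r'=='r', pos 1: 'v'!='u', pos 2: 'h'!='v', pos 3: 'u'!='t', pos 4: 'u'!='j', pos 5: 'a'=='a', pos 6: 'v'=='v', pos 7: 'f'=='f', pos 8: 'e'=='e'
Differing positions: 4
Hamming distance: 4


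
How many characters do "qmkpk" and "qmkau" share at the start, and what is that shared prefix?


String 1: 'qmkpk'
String 2: 'qmkau'
Compare position by position:
pos 0: 'q' vs 'q' match
pos 1: 'm' vs 'm' match
pos 2: 'k' vs 'k' match
pos 3: 'p' vs 'a' differ -> stop
Longest common prefix: "qmk" (length 3)


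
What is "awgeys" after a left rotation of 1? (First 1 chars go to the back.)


Input: 'awgeys', shift = 1
Operation: split at index 1 and swap parts
Front part s[0:1] = 'a'
Back part s[1:] = 'wgeys'
Rotated = back + front = 'wgeys' + 'a'
Result: wgeysa


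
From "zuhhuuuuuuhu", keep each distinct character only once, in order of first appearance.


Input: 'zuhhuuuuuuhu'
Operation: keep first occurrence of each character
Scan: s[0]='z' new -> keep; s[1]='u' new -> keep; s[2]='h' new -> keep; s[3]='h' seen -> skip; s[4]='u' seen -> skip; s[5]='u' seen -> skip; s[6]='u' seen -> skip; s[7]='u' seen -> skip; s[8]='u' seen -> skip; s[9]='u' seen -> skip; s[10]='h' seen -> skip; s[11]='u' seen -> skip
Result: zuh


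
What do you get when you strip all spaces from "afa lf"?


Input string: 'afa lf'
Operation: remove all spaces
Words: 'afa', 'lf'
Join without spaces: afalf


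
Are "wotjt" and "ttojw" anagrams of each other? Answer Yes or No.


String 1: 'wotjt' -> sorted: 'jottw'
String 2: 'ttojw' -> sorted: 'jottw'
Compare sorted forms: 'jottw' == 'jottw'
Anagram: Yes


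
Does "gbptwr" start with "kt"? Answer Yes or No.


Input string: 'gbptwr'
Prefix to check: 'kt'
First 2 characters of input: 'gb'
Match: False
Result: No


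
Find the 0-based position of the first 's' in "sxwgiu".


Input string: 'sxwgiu'
Target: 's'
Scanning left to right: s[0]='s'
First match at index: 0


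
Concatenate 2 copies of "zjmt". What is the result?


Input string: 'zjmt'
Operation: repeat 2 times
Concatenation: 'zjmt' + 'zjmt'
Result: zjmtzjmt


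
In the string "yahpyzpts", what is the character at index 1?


Input string: 'yahpyzpts'
Operation: get character at index 1
Index mapping: s[0]='y', s[1]='a'
Result: 'a'


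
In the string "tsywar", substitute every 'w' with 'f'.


Input string: 'tsywar'
Operation: replace 'w' with 'f'
Positions of 'w': 3
After replacement: tsyfar


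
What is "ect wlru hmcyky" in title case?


Input string: 'ect wlru hmcyky'
Operation: capitalize first letter of each word
Word transformations: 'ect'->'Ect', 'wlru'->'Wlru', 'hmcyky'->'Hmcyky'
Result: Ect Wlru Hmcyky


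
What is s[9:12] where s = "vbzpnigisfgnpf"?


Input string: 'vbzpnigisfgnpf'
Operation: slice [9:12]
Extract characters: s[9]='f', s[10]='g', s[11]='n'
Result: fgn


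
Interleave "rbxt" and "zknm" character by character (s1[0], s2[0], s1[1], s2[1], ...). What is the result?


String 1: 'rbxt'
String 2: 'zknm'
Operation: alternate characters
Pairs: 'r'+'z', 'b'+'k', 'x'+'n', 't'+'m'
Result: rzbkxntm


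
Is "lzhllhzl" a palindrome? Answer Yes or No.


Input string: 'lzhllhzl'
Reversed: 'lzhllhzl'
Compare pairs: s[0]='l' vs s[7]='l' (match), s[1]='z' vs s[6]='z' (match), s[2]='h' vs s[5]='h' (match), s[3]='l' vs s[4]='l' (match)
Palindrome: Yes


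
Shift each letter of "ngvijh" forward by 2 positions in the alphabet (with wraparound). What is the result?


Input: 'ngvijh', shift = 2
Operation: for each letter, (position + 2) mod 26
Mapping: 'n'(13+2=15)->'p', 'g'(6+2=8)->'i', 'v'(21+2=23)->'x', 'i'(8+2=10)->'k', 'j'(9+2=11)->'l', 'h'(7+2=9)->'j'
Result: pixklj


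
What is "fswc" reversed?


Input string: 'fswc'
Operation: reverse character order
Original order: 'f' -> 's' -> 'w' -> 'c'
Reversed order: 'c' -> 'w' -> 's' -> 'f'
Result: cwsf


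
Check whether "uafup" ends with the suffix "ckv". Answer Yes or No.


Input string: 'uafup'
Suffix to check: 'ckv'
Last 3 characters of input: 'fup'
Match: False
Result: No


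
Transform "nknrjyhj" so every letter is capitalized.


Input string: 'nknrjyhj'
Operation: convert each letter to uppercase
Mapping: 'n'->'N', 'k'->'K', 'n'->'N', 'r'->'R', 'j'->'J', 'y'->'Y', 'h'->'H', 'j'->'J'
Result: NKNRJYHJ


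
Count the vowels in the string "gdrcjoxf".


Input string: 'gdrcjoxf'
Operation: count vowels (a, e, i, o, u)
Scan: s[0]='g', s[1]='d', s[2]='r', s[3]='c', s[4]='j', s[5]='o' (vowel), s[6]='x', s[7]='f'
Vowels found: 1
Result: 1


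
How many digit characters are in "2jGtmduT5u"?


Input string: '2jGtmduT5u'
Operation: count digit characters (0-9)
Scan: '2'(digit), 'j', 'G', 't', 'm', 'd', 'u', 'T', '5'(digit), 'u'
Digits found: 2
Result: 2


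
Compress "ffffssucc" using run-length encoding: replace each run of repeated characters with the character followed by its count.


Input: 'ffffssucc'
Operation: identify consecutive runs
Runs: 'ffff' -> f4, 'ss' -> s2, 'u' -> u1, 'cc' -> c2
Encoded: f4s2u1c2


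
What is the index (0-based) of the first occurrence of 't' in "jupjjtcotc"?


Input string: 'jupjjtcotc'
Target: 't'
Scanning left to right: s[0]='j', s[1]='u', s[2]='p', s[3]='j', s[4]='j', s[5]='t'
First match at index: 5


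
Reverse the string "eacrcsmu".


Input string: 'eacrcsmu'
Operation: reverse character order
Original order: 'e' -> 'a' -> 'c' -> 'r' -> 'c' -> 's' -> 'm' -> 'u'
Reversed order: 'u' -> 'm' -> 's' -> 'c' -> 'r' -> 'c' -> 'a' -> 'e'
Result: umscrcae


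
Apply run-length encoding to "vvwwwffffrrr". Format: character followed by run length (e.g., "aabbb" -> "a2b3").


Input: 'vvwwwffffrrr'
Operation: identify consecutive runs
Runs: 'vv' -> v2, 'www' -> w3, 'ffff' -> f4, 'rrr' -> r3
Encoded: v2w3f4r3


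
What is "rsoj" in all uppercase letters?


Input string: 'rsoj'
Operation: convert each letter to uppercase
Mapping: 'r'->'R', 's'->'S', 'o'->'O', 'j'->'J'
Result: RSOJ


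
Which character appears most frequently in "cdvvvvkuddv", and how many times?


Input: 'cdvvvvkuddv'
Operation: tally each character
Counts: 'c':1, 'd':3, 'k':1, 'u':1, 'v':5
Maximum: 'v' appears 5 times


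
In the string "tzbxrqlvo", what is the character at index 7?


Input string: 'tzbxrqlvo'
Operation: get character at index 7
Index mapping: s[0]='t', s[1]='z', s[2]='b', s[3]='x', s[4]='r', s[5]='q', s[6]='l', s[7]='v'
Result: 'v'


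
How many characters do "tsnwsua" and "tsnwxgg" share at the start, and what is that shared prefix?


String 1: 'tsnwsua'
String 2: 'tsnwxgg'
Compare position by position:
pos 0: 't' vs 't' match
pos 1: 's' vs 's' match
pos 2: 'n' vs 'n' match
pos 3: 'w' vs 'w' match
pos 4: 's' vs 'x' differ -> stop
Longest common prefix: "tsnw" (length 4)


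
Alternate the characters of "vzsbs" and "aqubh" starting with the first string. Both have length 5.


String 1: 'vzsbs'
String 2: 'aqubh'
Operation: alternate characters
Pairs: 'v'+'a', 'z'+'q', 's'+'u', 'b'+'b', 's'+'h'
Result: vazqsubbsh


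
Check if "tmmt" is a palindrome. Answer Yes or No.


Input string: 'tmmt'
Reversed: 'tmmt'
Compare pairs: s[0]='t' vs s[3]='t' (match), s[1]='m' vs s[2]='m' (match)
Palindrome: Yes


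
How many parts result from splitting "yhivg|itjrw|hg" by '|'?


Input string: 'yhivg|itjrw|hg'
Delimiter: '|'
Split result: 'yhivg', 'itjrw', 'hg'
Number of parts: 3


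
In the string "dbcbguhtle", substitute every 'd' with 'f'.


Input string: 'dbcbguhtle'
Operation: replace 'd' with 'f'
Positions of 'd': 0
After replacement: fbcbguhtle


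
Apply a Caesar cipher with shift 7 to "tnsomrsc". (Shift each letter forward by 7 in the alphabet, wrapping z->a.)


Input: 'tnsomrsc', shift = 7
Operation: for each letter, (position + 7) mod 26
Mapping: 't'(19+7=26, 26 mod 26=0)->'a', 'n'(13+7=20)->'u', 's'(18+7=25)->'z', 'o'(14+7=21)->'v', 'm'(12+7=19)->'t', 'r'(17+7=24)->'y', 's'(18+7=25)->'z', 'c'(2+7=9)->'j'
Result: auzvtyzj


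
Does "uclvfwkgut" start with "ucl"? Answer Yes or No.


Input string: 'uclvfwkgut'
Prefix to check: 'ucl'
First 3 characters of input: 'ucl'
Match: True
Result: Yes


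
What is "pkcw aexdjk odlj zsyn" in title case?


Input string: 'pkcw aexdjk odlj zsyn'
Operation: capitalize first letter of each word
Word transformations: 'pkcw'->'Pkcw', 'aexdjk'->'Aexdjk', 'odlj'->'Odlj', 'zsyn'->'Zsyn'
Result: Pkcw Aexdjk Odlj Zsyn


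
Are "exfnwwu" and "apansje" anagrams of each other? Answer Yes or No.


String 1: 'exfnwwu' -> sorted: 'efnuwwx'
String 2: 'apansje' -> sorted: 'aaejnps'
Compare sorted forms: 'efnuwwx' != 'aaejnps'
Anagram: No


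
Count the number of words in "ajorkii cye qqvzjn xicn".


Input string: 'ajorkii cye qqvzjn xicn'
Operation: split by spaces
Words found: 'ajorkii', 'cye', 'qqvzjn', 'xicn'
Word count: 4


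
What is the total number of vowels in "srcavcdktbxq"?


Input string: 'srcavcdktbxq'
Operation: count vowels (a, e, i, o, u)
Scan: s[0]='s', s[1]='r', s[2]='c', s[3]='a' (vowel), s[4]='v', s[5]='c', s[6]='d', s[7]='k', s[8]='t', s[9]='b', s[10]='x', s[11]='q'
Vowels found: 1
Result: 1


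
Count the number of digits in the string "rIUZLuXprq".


Input string: 'rIUZLuXprq'
Operation: count digit characters (0-9)
Scan: 'r', 'I', 'U', 'Z', 'L', 'u', 'X', 'p', 'r', 'q'
Digits found: 0
Result: 0


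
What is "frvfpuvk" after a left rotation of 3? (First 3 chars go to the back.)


Input: 'frvfpuvk', shift = 3
Operation: split at index 3 and swap parts
Front part s[0:3] = 'frv'
Back part s[3:] = 'fpuvk'
Rotated = back + front = 'fpuvk' + 'frv'
Result: fpuvkfrv


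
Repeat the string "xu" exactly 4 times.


Input string: 'xu'
Operation: repeat 4 times
Concatenation: 'xu' + 'xu' + 'xu' + 'xu'
Result: xuxuxuxu


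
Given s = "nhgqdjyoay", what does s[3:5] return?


Input string: 'nhgqdjyoay'
Operation: slice [3:5]
Extract characters: s[3]='q', s[4]='d'
Result: qd


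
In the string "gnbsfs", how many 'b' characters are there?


Input string: 'gnbsfs'
Target character: 'b'
Scan each position: s[2]='b'
Matches found at indices: 2
Total: 1


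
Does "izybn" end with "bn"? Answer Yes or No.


Input string: 'izybn'
Suffix to check: 'bn'
Last 2 characters of input: 'bn'
Match: True
Result: Yes


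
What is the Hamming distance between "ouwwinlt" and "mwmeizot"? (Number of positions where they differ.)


String 1: 'ouwwinlt'
String 2: 'mwmeizot'
Compare each position: pos 0: 'o'!='m', pos 1: 'u'!='w', pos 2: 'w'!='m', pos 3: 'w'!='e', pos 4: 'i'=='i', pos 5: 'n'!='z', pos 6: 'l'!='o', pos 7: 't'=='t'
Differing positions: 6
Hamming distance: 6


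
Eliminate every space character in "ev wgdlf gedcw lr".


Input string: 'ev wgdlf gedcw lr'
Operation: remove all spaces
Words: 'ev', 'wgdlf', 'gedcw', 'lr'
Join without spaces: evwgdlfgedcwlr


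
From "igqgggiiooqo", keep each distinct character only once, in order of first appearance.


Input: 'igqgggiiooqo'
Operation: keep first occurrence of each character
Scan: s[0]='i' new -> keep; s[1]='g' new -> keep; s[2]='q' new -> keep; s[3]='g' seen -> skip; s[4]='g' seen -> skip; s[5]='g' seen -> skip; s[6]='i' seen -> skip; s[7]='i' seen -> skip; s[8]='o' new -> keep; s[9]='o' seen -> skip; s[10]='q' seen -> skip; s[11]='o' seen -> skip
Result: igqo


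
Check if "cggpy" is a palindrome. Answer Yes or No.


Input string: 'cggpy'
Reversed: 'ypggc'
Compare pairs: s[0]='c' vs s[4]='y' (mismatch), s[1]='g' vs s[3]='p' (mismatch)
Palindrome: No


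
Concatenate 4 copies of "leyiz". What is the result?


Input string: 'leyiz'
Operation: repeat 4 times
Concatenation: 'leyiz' + 'leyiz' + 'leyiz' + 'leyiz'
Result: leyizleyizleyizleyiz


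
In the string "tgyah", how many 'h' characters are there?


Input string: 'tgyah'
Target character: 'h'
Scan each position: s[4]='h'
Matches found at indices: 4
Total: 1


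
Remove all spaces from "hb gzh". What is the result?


Input string: 'hb gzh'
Operation: remove all spaces
Words: 'hb', 'gzh'
Join without spaces: hbgzh


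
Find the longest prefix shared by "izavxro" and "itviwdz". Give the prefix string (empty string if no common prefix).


String 1: 'izavxro'
String 2: 'itviwdz'
Compare position by position:
pos 0: 'i' vs 'i' match
pos 1: 'z' vs 't' differ -> stop
Longest common prefix: "i" (length 1)


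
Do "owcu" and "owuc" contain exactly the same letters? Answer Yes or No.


String 1: 'owcu' -> sorted: 'couw'
String 2: 'owuc' -> sorted: 'couw'
Compare sorted forms: 'couw' == 'couw'
Anagram: Yes


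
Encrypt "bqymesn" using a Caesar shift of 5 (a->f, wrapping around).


Input: 'bqymesn', shift = 5
Operation: for each letter, (position + 5) mod 26
Mapping: 'b'(1+5=6)->'g', 'q'(16+5=21)->'v', 'y'(24+5=29, 29 mod 26=3)->'d', 'm'(12+5=17)->'r', 'e'(4+5=9)->'j', 's'(18+5=23)->'x', 'n'(13+5=18)->'s'
Result: gvdrjxs


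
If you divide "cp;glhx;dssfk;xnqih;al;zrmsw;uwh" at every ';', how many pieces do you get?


Input string: 'cp;glhx;dssfk;xnqih;al;zrmsw;uwh'
Delimiter: ';'
Split result: 'cp', 'glhx', 'dssfk', 'xnqih', 'al', 'zrmsw', 'uwh'
Number of parts: 7


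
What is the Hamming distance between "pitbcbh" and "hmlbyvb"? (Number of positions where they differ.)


String 1: 'pitbcbh'
String 2: 'hmlbyvb'
Compare each position: pos 0: 'p'!='h', pos 1: 'i'!='m', pos 2: 't'!='l', pos 3: 'b'=='b', pos 4: 'c'!='y', pos 5: 'b'!='v', pos 6: 'h'!='b'
Differing positions: 6
Hamming distance: 6


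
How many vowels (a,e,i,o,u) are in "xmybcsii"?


Input string: 'xmybcsii'
Operation: count vowels (a, e, i, o, u)
Scan: s[0]='x', s[1]='m', s[2]='y', s[3]='b', s[4]='c', s[5]='s', s[6]='i' (vowel), s[7]='i' (vowel)
Vowels found: 2
Result: 2


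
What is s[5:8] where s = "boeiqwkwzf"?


Input string: 'boeiqwkwzf'
Operation: slice [5:8]
Extract characters: s[5]='w', s[6]='k', s[7]='w'
Result: wkw


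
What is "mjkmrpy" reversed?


Input string: 'mjkmrpy'
Operation: reverse character order
Original order: 'm' -> 'j' -> 'k' -> 'm' -> 'r' -> 'p' -> 'y'
Reversed order: 'y' -> 'p' -> 'r' -> 'm' -> 'k' -> 'j' -> 'm'
Result: yprmkjm


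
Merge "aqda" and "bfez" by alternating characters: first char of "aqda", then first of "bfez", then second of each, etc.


String 1: 'aqda'
String 2: 'bfez'
Operation: alternate characters
Pairs: 'a'+'b', 'q'+'f', 'd'+'e', 'a'+'z'
Result: abqfdeaz


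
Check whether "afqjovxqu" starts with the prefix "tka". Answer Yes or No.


Input string: 'afqjovxqu'
Prefix to check: 'tka'
First 3 characters of input: 'afq'
Match: False
Result: No


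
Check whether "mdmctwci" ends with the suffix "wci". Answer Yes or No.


Input string: 'mdmctwci'
Suffix to check: 'wci'
Last 3 characters of input: 'wci'
Match: True
Result: Yes


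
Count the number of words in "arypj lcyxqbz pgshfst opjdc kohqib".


Input string: 'arypj lcyxqbz pgshfst opjdc kohqib'
Operation: split by spaces
Words found: 'arypj', 'lcyxqbz', 'pgshfst', 'opjdc', 'kohqib'
Word count: 5


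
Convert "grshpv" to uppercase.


Input string: 'grshpv'
Operation: convert each letter to uppercase
Mapping: 'g'->'G', 'r'->'R', 's'->'S', 'h'->'H', 'p'->'P', 'v'->'V'
Result: GRSHPV


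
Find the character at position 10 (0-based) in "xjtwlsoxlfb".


Input string: 'xjtwlsoxlfb'
Operation: get character at index 10
Index mapping: s[0]='x', s[1]='j', s[2]='t', s[3]='w', s[4]='l', s[5]='s', s[6]='o', s[7]='x', s[8]='l', s[9]='f', s[10]='b'
Result: 'b'


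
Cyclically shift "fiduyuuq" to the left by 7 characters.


Input: 'fiduyuuq', shift = 7
Operation: split at index 7 and swap parts
Front part s[0:7] = 'fiduyuu'
Back part s[7:] = 'q'
Rotated = back + front = 'q' + 'fiduyuu'
Result: qfiduyuu


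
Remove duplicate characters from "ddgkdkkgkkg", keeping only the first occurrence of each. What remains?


Input: 'ddgkdkkgkkg'
Operation: keep first occurrence of each character
Scan: s[0]='d' new -> keep; s[1]='d' seen -> skip; s[2]='g' new -> keep; s[3]='k' new -> keep; s[4]='d' seen -> skip; s[5]='k' seen -> skip; s[6]='k' seen -> skip; s[7]='g' seen -> skip; s[8]='k' seen -> skip; s[9]='k' seen -> skip; s[10]='g' seen -> skip
Result: dgk


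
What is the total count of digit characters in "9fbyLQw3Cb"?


Input string: '9fbyLQw3Cb'
Operation: count digit characters (0-9)
Scan: '9'(digit), 'f', 'b', 'y', 'L', 'Q', 'w', '3'(digit), 'C', 'b'
Digits found: 2
Result: 2


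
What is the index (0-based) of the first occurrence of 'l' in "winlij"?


Input string: 'winlij'
Target: 'l'
Scanning left to right: s[0]='w', s[1]='i', s[2]='n', s[3]='l'
First match at index: 3


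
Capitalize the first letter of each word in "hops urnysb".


Input string: 'hops urnysb'
Operation: capitalize first letter of each word
Word transformations: 'hops'->'Hops', 'urnysb'->'Urnysb'
Result: Hops Urnysb


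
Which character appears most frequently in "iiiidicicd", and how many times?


Input: 'iiiidicicd'
Operation: tally each character
Counts: 'c':2, 'd':2, 'i':6
Maximum: 'i' appears 6 times


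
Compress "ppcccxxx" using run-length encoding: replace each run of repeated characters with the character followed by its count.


Input: 'ppcccxxx'
Operation: identify consecutive runs
Runs: 'pp' -> p2, 'ccc' -> c3, 'xxx' -> x3
Encoded: p2c3x3


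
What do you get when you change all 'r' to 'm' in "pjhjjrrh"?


Input string: 'pjhjjrrh'
Operation: replace 'r' with 'm'
Positions of 'r': 5, 6
After replacement: pjhjjmmh


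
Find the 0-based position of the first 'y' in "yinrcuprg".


Input string: 'yinrcuprg'
Target: 'y'
Scanning left to right: s[0]='y'
First match at index: 0


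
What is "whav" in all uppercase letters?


Input string: 'whav'
Operation: convert each letter to uppercase
Mapping: 'w'->'W', 'h'->'H', 'a'->'A', 'v'->'V'
Result: WHAV


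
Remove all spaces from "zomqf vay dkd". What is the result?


Input string: 'zomqf vay dkd'
Operation: remove all spaces
Words: 'zomqf', 'vay', 'dkd'
Join without spaces: zomqfvaydkd


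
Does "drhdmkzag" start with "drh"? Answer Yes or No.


Input string: 'drhdmkzag'
Prefix to check: 'drh'
First 3 characters of input: 'drh'
Match: True
Result: Yes


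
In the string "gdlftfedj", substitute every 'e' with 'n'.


Input string: 'gdlftfedj'
Operation: replace 'e' with 'n'
Positions of 'e': 6
After replacement: gdlftfndj


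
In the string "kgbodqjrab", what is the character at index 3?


Input string: 'kgbodqjrab'
Operation: get character at index 3
Index mapping: s[0]='k', s[1]='g', s[2]='b', s[3]='o'
Result: 'o'
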